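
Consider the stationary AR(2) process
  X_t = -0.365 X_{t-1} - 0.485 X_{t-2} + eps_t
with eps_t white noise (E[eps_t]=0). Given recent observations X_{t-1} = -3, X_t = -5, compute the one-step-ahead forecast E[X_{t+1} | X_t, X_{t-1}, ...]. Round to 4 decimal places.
E[X_{t+1} \mid \mathcal F_t] = 3.2800

For an AR(p) model X_t = c + sum_i phi_i X_{t-i} + eps_t, the
one-step-ahead conditional mean is
  E[X_{t+1} | X_t, ...] = c + sum_i phi_i X_{t+1-i}.
Substitute known values:
  E[X_{t+1} | ...] = (-0.365) * (-5) + (-0.485) * (-3)
                   = 3.2800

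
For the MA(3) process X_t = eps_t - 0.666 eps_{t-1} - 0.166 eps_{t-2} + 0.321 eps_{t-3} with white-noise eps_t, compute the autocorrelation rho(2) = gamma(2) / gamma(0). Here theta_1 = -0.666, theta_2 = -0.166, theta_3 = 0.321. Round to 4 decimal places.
\rho(2) = -0.2413

For an MA(q) process with theta_0 = 1, the autocovariance is
  gamma(k) = sigma^2 * sum_{i=0..q-k} theta_i * theta_{i+k},
and rho(k) = gamma(k) / gamma(0). Sigma^2 cancels.
  numerator   = (1)*(-0.166) + (-0.666)*(0.321) = -0.379786.
  denominator = (1)^2 + (-0.666)^2 + (-0.166)^2 + (0.321)^2 = 1.574153.
  rho(2) = -0.379786 / 1.574153 = -0.2413.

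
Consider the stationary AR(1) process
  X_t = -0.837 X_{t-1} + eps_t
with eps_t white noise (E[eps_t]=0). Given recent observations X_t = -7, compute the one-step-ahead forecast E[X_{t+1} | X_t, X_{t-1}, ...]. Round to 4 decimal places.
E[X_{t+1} \mid \mathcal F_t] = 5.8590

For an AR(p) model X_t = c + sum_i phi_i X_{t-i} + eps_t, the
one-step-ahead conditional mean is
  E[X_{t+1} | X_t, ...] = c + sum_i phi_i X_{t+1-i}.
Substitute known values:
  E[X_{t+1} | ...] = (-0.837) * (-7)
                   = 5.8590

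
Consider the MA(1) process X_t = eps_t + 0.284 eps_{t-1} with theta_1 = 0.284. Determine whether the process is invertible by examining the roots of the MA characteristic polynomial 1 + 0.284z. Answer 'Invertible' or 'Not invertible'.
\text{Invertible}

The MA(q) characteristic polynomial is P(z) = 1 + 0.284z.
Invertibility requires all roots to lie outside the unit circle, i.e. |z| > 1 for every root.
This is linear in z: 1 + (0.284) z = 0  =>  z = -1/(0.284) = -3.521127,  |z| = 3.521127.
Moduli of all roots: 3.5211.
All moduli strictly greater than 1? Yes.
Verdict: Invertible.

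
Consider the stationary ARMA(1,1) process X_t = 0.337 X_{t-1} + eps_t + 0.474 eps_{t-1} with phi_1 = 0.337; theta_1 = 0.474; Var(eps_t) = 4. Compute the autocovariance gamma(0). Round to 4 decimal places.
\gamma(0) = 6.9680

Multiply the model equation by X_{t-k} and take expectations. With theta_0 = psi_0 = 1 and psi_j the MA(infinity) weights, this gives
  gamma(k) - sum_i phi_i gamma(k-i) = c_k,
  c_k = sigma^2 * sum_{j=k..q} theta_j psi_{j-k}   (c_k = 0 for k > q),
using gamma(-m) = gamma(m).
psi-weights needed (psi_j = theta_j + sum_i phi_i psi_{j-i}):
  psi_1 = theta_1 + phi_1 = 0.474 + (0.337) = 0.811
Right-hand sides:
  c_0 = sigma^2 (1 + theta_1 psi_1) = 4 * (1 + (0.474)(0.811)) = 4 * 1.384414 = 5.537656
  c_1 = sigma^2 theta_1 = 4 * (0.474) = 1.896
  c_2 = 0
Equations for k = 0 and k = 1 (AR order 1):
  gamma(0) = phi_1 gamma(1) + c_0
  gamma(1) = phi_1 gamma(0) + c_1
Substituting the second into the first: gamma(0) (1 - phi_1^2) = c_0 + phi_1 c_1, so
  gamma(0) = (c_0 + phi_1 c_1) / (1 - phi_1^2) = (5.537656 + (0.337)(1.896)) / (1 - (0.337)^2) = 6.176608 / 0.886431 = 6.967951.
Therefore gamma(0) = 6.9680 (to 4 decimal places).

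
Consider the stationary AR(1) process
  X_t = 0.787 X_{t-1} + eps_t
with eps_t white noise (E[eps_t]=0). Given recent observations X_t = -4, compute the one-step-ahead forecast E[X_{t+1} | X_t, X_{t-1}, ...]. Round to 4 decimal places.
E[X_{t+1} \mid \mathcal F_t] = -3.1480

For an AR(p) model X_t = c + sum_i phi_i X_{t-i} + eps_t, the
one-step-ahead conditional mean is
  E[X_{t+1} | X_t, ...] = c + sum_i phi_i X_{t+1-i}.
Substitute known values:
  E[X_{t+1} | ...] = (0.787) * (-4)
                   = -3.1480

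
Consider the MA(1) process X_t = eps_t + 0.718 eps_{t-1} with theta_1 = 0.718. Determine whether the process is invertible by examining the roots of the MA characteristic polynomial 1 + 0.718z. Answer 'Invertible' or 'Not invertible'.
\text{Invertible}

The MA(q) characteristic polynomial is P(z) = 1 + 0.718z.
Invertibility requires all roots to lie outside the unit circle, i.e. |z| > 1 for every root.
This is linear in z: 1 + (0.718) z = 0  =>  z = -1/(0.718) = -1.392758,  |z| = 1.392758.
Moduli of all roots: 1.3928.
All moduli strictly greater than 1? Yes.
Verdict: Invertible.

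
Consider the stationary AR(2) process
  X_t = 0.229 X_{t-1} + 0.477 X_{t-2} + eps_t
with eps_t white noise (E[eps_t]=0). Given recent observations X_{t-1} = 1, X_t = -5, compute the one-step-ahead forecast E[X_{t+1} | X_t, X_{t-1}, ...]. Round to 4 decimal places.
E[X_{t+1} \mid \mathcal F_t] = -0.6680

For an AR(p) model X_t = c + sum_i phi_i X_{t-i} + eps_t, the
one-step-ahead conditional mean is
  E[X_{t+1} | X_t, ...] = c + sum_i phi_i X_{t+1-i}.
Substitute known values:
  E[X_{t+1} | ...] = (0.229) * (-5) + (0.477) * (1)
                   = -0.6680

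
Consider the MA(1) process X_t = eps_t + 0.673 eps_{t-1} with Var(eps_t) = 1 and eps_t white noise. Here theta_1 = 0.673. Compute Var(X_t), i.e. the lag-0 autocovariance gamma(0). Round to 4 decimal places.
\gamma(0) = 1.4529

For an MA(q) process X_t = eps_t + sum_i theta_i eps_{t-i} with
Var(eps_t) = sigma^2, the variance is
  gamma(0) = sigma^2 * (1 + sum_i theta_i^2).
  sum_i theta_i^2 = (0.673)^2 = 0.452929.
  gamma(0) = 1 * (1 + 0.452929) = 1 * 1.452929 = 1.452929, which rounds to 1.4529.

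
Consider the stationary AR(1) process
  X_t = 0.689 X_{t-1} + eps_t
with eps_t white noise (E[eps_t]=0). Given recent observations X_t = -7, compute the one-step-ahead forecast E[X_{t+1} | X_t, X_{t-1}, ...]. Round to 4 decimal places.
E[X_{t+1} \mid \mathcal F_t] = -4.8230

For an AR(p) model X_t = c + sum_i phi_i X_{t-i} + eps_t, the
one-step-ahead conditional mean is
  E[X_{t+1} | X_t, ...] = c + sum_i phi_i X_{t+1-i}.
Substitute known values:
  E[X_{t+1} | ...] = (0.689) * (-7)
                   = -4.8230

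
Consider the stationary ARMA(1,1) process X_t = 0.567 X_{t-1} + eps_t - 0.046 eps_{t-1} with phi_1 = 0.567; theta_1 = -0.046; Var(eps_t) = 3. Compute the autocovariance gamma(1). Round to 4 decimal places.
\gamma(1) = 2.2435

Multiply the model equation by X_{t-k} and take expectations. With theta_0 = psi_0 = 1 and psi_j the MA(infinity) weights, this gives
  gamma(k) - sum_i phi_i gamma(k-i) = c_k,
  c_k = sigma^2 * sum_{j=k..q} theta_j psi_{j-k}   (c_k = 0 for k > q),
using gamma(-m) = gamma(m).
psi-weights needed (psi_j = theta_j + sum_i phi_i psi_{j-i}):
  psi_1 = theta_1 + phi_1 = -0.046 + (0.567) = 0.521
Right-hand sides:
  c_0 = sigma^2 (1 + theta_1 psi_1) = 3 * (1 + (-0.046)(0.521)) = 3 * 0.976034 = 2.928102
  c_1 = sigma^2 theta_1 = 3 * (-0.046) = -0.138
  c_2 = 0
Equations for k = 0 and k = 1 (AR order 1):
  gamma(0) = phi_1 gamma(1) + c_0
  gamma(1) = phi_1 gamma(0) + c_1
Substituting the second into the first: gamma(0) (1 - phi_1^2) = c_0 + phi_1 c_1, so
  gamma(0) = (c_0 + phi_1 c_1) / (1 - phi_1^2) = (2.928102 + (0.567)(-0.138)) / (1 - (0.567)^2) = 2.849856 / 0.678511 = 4.200162.
  gamma(1) = phi_1 gamma(0) + c_1 = (0.567)(4.200162) + (-0.138) = 2.243492.
Therefore gamma(1) = 2.2435 (to 4 decimal places).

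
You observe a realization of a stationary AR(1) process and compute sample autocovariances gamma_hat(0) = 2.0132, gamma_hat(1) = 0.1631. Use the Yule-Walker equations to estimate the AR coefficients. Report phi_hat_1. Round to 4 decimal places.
\hat\phi_{1} = 0.0810

The Yule-Walker equations for an AR(p) process read, in matrix form,
  Gamma_p phi = r_p,   with   (Gamma_p)_{ij} = gamma(|i - j|),
                       (r_p)_i = gamma(i),   i,j = 1..p.
Substitute the sample gammas (Toeplitz matrix and right-hand side of size 1):
  Gamma_p = [[2.0132]]
  r_p     = [0.1631]
With p = 1 this is the single equation gamma(0) phi_1 = gamma(1):
  phi_hat_1 = gamma(1) / gamma(0) = 0.1631 / 2.0132 = 0.0810.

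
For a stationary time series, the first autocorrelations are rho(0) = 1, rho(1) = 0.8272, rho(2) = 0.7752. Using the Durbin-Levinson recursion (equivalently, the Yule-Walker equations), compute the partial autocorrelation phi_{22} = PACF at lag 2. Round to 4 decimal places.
\phi_{22} = 0.2880

The PACF at lag k is phi_{kk}, the last component of the solution
to the Yule-Walker system G_k phi = r_k where
  (G_k)_{ij} = rho(|i - j|), (r_k)_i = rho(i), i,j = 1..k.
Equivalently, Durbin-Levinson gives phi_{kk} iteratively:
  phi_{11} = rho(1)
  phi_{kk} = [rho(k) - sum_{j=1..k-1} phi_{k-1,j} rho(k-j)]
            / [1 - sum_{j=1..k-1} phi_{k-1,j} rho(j)],
  phi_{k,j} = phi_{k-1,j} - phi_{kk} phi_{k-1,k-j},  j = 1..k-1.
Step k = 1:
  phi_11 = rho(1) = 0.8272.
Step k = 2:
  phi_22 = [rho(2) - phi_11 rho(1)] / [1 - phi_11 rho(1)] = [0.7752 - (0.8272)(0.8272)] / [1 - (0.8272)(0.8272)]
         = 0.09094016 / 0.31574016 = 0.288.
Therefore phi_{22} = 0.2880.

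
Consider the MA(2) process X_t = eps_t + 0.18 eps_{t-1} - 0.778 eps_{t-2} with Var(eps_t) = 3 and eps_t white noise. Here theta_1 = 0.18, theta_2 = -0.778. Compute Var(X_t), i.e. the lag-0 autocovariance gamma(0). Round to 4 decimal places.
\gamma(0) = 4.9131

For an MA(q) process X_t = eps_t + sum_i theta_i eps_{t-i} with
Var(eps_t) = sigma^2, the variance is
  gamma(0) = sigma^2 * (1 + sum_i theta_i^2).
  sum_i theta_i^2 = (0.18)^2 + (-0.778)^2 = 0.0324 + 0.605284 = 0.637684.
  gamma(0) = 3 * (1 + 0.637684) = 3 * 1.637684 = 4.913052, which rounds to 4.9131.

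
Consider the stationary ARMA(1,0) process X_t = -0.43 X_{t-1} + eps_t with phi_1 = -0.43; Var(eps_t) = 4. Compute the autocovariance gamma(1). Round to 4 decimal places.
\gamma(1) = -2.1102

Multiply the model equation by X_{t-k} and take expectations. With theta_0 = psi_0 = 1 and psi_j the MA(infinity) weights, this gives
  gamma(k) - sum_i phi_i gamma(k-i) = c_k,
  c_k = sigma^2 * sum_{j=k..q} theta_j psi_{j-k}   (c_k = 0 for k > q),
using gamma(-m) = gamma(m).
Pure AR (q = 0): c_0 = sigma^2 = 4, c_k = 0 for k >= 1.
Equations for k = 0 and k = 1 (AR order 1):
  gamma(0) = phi_1 gamma(1) + c_0
  gamma(1) = phi_1 gamma(0) + c_1
Substituting the second into the first: gamma(0) (1 - phi_1^2) = c_0 + phi_1 c_1, so
  gamma(0) = c_0 / (1 - phi_1^2) = 4 / (1 - (-0.43)^2) = 4 / 0.8151 = 4.907373.
  gamma(1) = phi_1 gamma(0) = (-0.43)(4.907373) = -2.110171.
Therefore gamma(1) = -2.1102 (to 4 decimal places).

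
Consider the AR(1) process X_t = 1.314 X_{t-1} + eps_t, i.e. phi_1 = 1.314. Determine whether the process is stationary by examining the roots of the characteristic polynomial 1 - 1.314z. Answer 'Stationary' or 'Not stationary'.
\text{Not stationary}

The AR(p) characteristic polynomial is P(z) = 1 - 1.314z.
Stationarity requires all roots to lie outside the unit circle, i.e. |z| > 1 for every root.
This is linear in z: 1 + (-1.314) z = 0  =>  z = -1/(-1.314) = 0.761035,  |z| = 0.761035.
Moduli of all roots: 0.7610.
All moduli strictly greater than 1? No.
Verdict: Not stationary.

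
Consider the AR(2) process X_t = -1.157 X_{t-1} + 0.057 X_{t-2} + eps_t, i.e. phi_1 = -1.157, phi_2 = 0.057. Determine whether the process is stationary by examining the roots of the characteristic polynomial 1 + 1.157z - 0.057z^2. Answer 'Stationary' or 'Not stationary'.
\text{Not stationary}

The AR(p) characteristic polynomial is P(z) = 1 + 1.157z - 0.057z^2.
Stationarity requires all roots to lie outside the unit circle, i.e. |z| > 1 for every root.
Set 1 + (1.157) z + (-0.057) z^2 = 0, i.e. a z^2 + b z + c = 0 with a = -0.057, b = 1.157, c = 1.
Discriminant D = b^2 - 4ac = (1.157)^2 - 4*(-0.057)*1 = 1.338649 - (-0.228) = 1.566649.
D >= 0, so the roots are real: z = (-b +/- sqrt(D)) / (2a) = (-1.157 +/- 1.251658) / (-0.114).
  z_1 = (-1.157 + 1.251658) / (-0.114) = -0.8303,   |z_1| = 0.8303.
  z_2 = (-1.157 - 1.251658) / (-0.114) = 21.1286,   |z_2| = 21.1286.
Moduli of all roots: 0.8303, 21.1286.
All moduli strictly greater than 1? No.
Verdict: Not stationary.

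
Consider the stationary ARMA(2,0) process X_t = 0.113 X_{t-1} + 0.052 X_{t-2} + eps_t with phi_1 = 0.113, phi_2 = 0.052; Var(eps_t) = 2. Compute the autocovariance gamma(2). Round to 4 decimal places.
\gamma(2) = 0.1332

Multiply the model equation by X_{t-k} and take expectations. With theta_0 = psi_0 = 1 and psi_j the MA(infinity) weights, this gives
  gamma(k) - sum_i phi_i gamma(k-i) = c_k,
  c_k = sigma^2 * sum_{j=k..q} theta_j psi_{j-k}   (c_k = 0 for k > q),
using gamma(-m) = gamma(m).
Pure AR (q = 0): c_0 = sigma^2 = 2, c_k = 0 for k >= 1.
Equations for k = 0, 1, 2 (AR order 2, c_2 = 0):
  (E0) gamma(0) = phi_1 gamma(1) + phi_2 gamma(2) + c_0
  (E1) gamma(1) = phi_1 gamma(0) + phi_2 gamma(1) + c_1
  (E2) gamma(2) = phi_1 gamma(1) + phi_2 gamma(0)
From (E1): gamma(1) = A gamma(0) + B with
  A = phi_1 / (1 - phi_2) = 0.113 / 0.948 = 0.119198,   B = c_1 / (1 - phi_2) = 0 / 0.948 = 0.
Insert (E2) into (E0): gamma(0) (1 - phi_2^2) = phi_1 (1 + phi_2) gamma(1) + c_0.
  phi_1 (1 + phi_2) = (0.113)(1.052) = 0.118876,   1 - phi_2^2 = 0.997296.
Replace gamma(1) by A gamma(0) + B and collect gamma(0):
  gamma(0) [0.997296 - (0.118876)(0.119198)] = c_0 = 2
  gamma(0) * 0.983126 = 2
  gamma(0) = 2 / 0.983126 = 2.034327.
  gamma(1) = A gamma(0) = (0.119198)(2.034327) = 0.242488.
  gamma(2) = phi_1 gamma(1) + phi_2 gamma(0) = (0.113)(0.242488) + (0.052)(2.034327) = 0.133186.
Therefore gamma(2) = 0.1332 (to 4 decimal places).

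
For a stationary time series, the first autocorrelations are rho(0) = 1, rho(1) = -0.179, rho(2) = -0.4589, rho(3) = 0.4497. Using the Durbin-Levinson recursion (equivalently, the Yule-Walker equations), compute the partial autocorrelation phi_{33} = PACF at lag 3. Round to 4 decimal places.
\phi_{33} = 0.3270

The PACF at lag k is phi_{kk}, the last component of the solution
to the Yule-Walker system G_k phi = r_k where
  (G_k)_{ij} = rho(|i - j|), (r_k)_i = rho(i), i,j = 1..k.
Equivalently, Durbin-Levinson gives phi_{kk} iteratively:
  phi_{11} = rho(1)
  phi_{kk} = [rho(k) - sum_{j=1..k-1} phi_{k-1,j} rho(k-j)]
            / [1 - sum_{j=1..k-1} phi_{k-1,j} rho(j)],
  phi_{k,j} = phi_{k-1,j} - phi_{kk} phi_{k-1,k-j},  j = 1..k-1.
Step k = 1:
  phi_11 = rho(1) = -0.179.
Step k = 2:
  phi_22 = [rho(2) - phi_11 rho(1)] / [1 - phi_11 rho(1)] = [-0.4589 - (-0.179)(-0.179)] / [1 - (-0.179)(-0.179)]
         = -0.490941 / 0.967959 = -0.507192.
  Update: phi_21 = phi_11 - phi_22 phi_11 = -0.179 - (-0.507192)(-0.179) = -0.269787.
Step k = 3:
  phi_33 = [rho(3) - phi_21 rho(2) - phi_22 rho(1)] / [1 - phi_21 rho(1) - phi_22 rho(2)]
    numerator   = 0.4497 - (-0.269787)(-0.4589) - (-0.507192)(-0.179) = 0.23510723
    denominator = 1 - (-0.269787)(-0.179) - (-0.507192)(-0.4589) = 0.71895768
  phi_33 = 0.23510723 / 0.71895768 = 0.327.
Therefore phi_{33} = 0.3270.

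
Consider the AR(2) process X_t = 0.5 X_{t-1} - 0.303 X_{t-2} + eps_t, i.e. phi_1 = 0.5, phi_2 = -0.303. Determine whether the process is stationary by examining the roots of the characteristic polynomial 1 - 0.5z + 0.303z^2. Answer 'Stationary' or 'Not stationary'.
\text{Stationary}

The AR(p) characteristic polynomial is P(z) = 1 - 0.5z + 0.303z^2.
Stationarity requires all roots to lie outside the unit circle, i.e. |z| > 1 for every root.
Set 1 + (-0.5) z + (0.303) z^2 = 0, i.e. a z^2 + b z + c = 0 with a = 0.303, b = -0.5, c = 1.
Discriminant D = b^2 - 4ac = (-0.5)^2 - 4*(0.303)*1 = 0.25 - (1.212) = -0.962.
D < 0, so the roots are the complex-conjugate pair z = (-b +/- i sqrt(-D)) / (2a) = 0.8251 +/- 1.6185i.
For a conjugate pair |z|^2 = z * conj(z) = (product of roots) = c/a = 1/(0.303) = 3.30033, so |z| = sqrt(3.30033) = 1.8167 for both roots.
Moduli of all roots: 1.8167, 1.8167.
All moduli strictly greater than 1? Yes.
Verdict: Stationary.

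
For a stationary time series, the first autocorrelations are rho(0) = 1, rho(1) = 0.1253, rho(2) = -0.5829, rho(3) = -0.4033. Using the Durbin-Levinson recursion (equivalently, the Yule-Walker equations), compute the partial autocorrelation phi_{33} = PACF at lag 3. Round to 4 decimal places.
\phi_{33} = -0.3380

The PACF at lag k is phi_{kk}, the last component of the solution
to the Yule-Walker system G_k phi = r_k where
  (G_k)_{ij} = rho(|i - j|), (r_k)_i = rho(i), i,j = 1..k.
Equivalently, Durbin-Levinson gives phi_{kk} iteratively:
  phi_{11} = rho(1)
  phi_{kk} = [rho(k) - sum_{j=1..k-1} phi_{k-1,j} rho(k-j)]
            / [1 - sum_{j=1..k-1} phi_{k-1,j} rho(j)],
  phi_{k,j} = phi_{k-1,j} - phi_{kk} phi_{k-1,k-j},  j = 1..k-1.
Step k = 1:
  phi_11 = rho(1) = 0.1253.
Step k = 2:
  phi_22 = [rho(2) - phi_11 rho(1)] / [1 - phi_11 rho(1)] = [-0.5829 - (0.1253)(0.1253)] / [1 - (0.1253)(0.1253)]
         = -0.59860009 / 0.98429991 = -0.608148.
  Update: phi_21 = phi_11 - phi_22 phi_11 = 0.1253 - (-0.608148)(0.1253) = 0.201501.
Step k = 3:
  phi_33 = [rho(3) - phi_21 rho(2) - phi_22 rho(1)] / [1 - phi_21 rho(1) - phi_22 rho(2)]
    numerator   = -0.4033 - (0.201501)(-0.5829) - (-0.608148)(0.1253) = -0.20964414
    denominator = 1 - (0.201501)(0.1253) - (-0.608148)(-0.5829) = 0.62026242
  phi_33 = -0.20964414 / 0.62026242 = -0.338.
Therefore phi_{33} = -0.3380.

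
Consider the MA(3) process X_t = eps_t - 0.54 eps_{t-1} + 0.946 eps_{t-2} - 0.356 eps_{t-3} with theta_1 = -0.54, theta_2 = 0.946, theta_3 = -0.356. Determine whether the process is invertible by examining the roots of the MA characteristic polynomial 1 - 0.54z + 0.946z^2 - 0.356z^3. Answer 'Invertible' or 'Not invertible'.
\text{Invertible}

The MA(q) characteristic polynomial is P(z) = 1 - 0.54z + 0.946z^2 - 0.356z^3.
Invertibility requires all roots to lie outside the unit circle, i.e. |z| > 1 for every root.
Degree 3: look for a simple real root z0 first, then factor out (1 - z/z0) and solve the remaining quadratic.
Testing z0 = 2.5: P(2.5) = 1 + (-0.54)(2.5) + (0.946)(2.5)^2 + (-0.356)(2.5)^3
  = 1 + (-1.35) + (5.9125) + (-5.5625) = 0.  So z_0 = 2.5 is a root, |z_0| = 2.5.
Divide out the factor (1 - 0.4 z) = (1 - z/z0) (since 1/z0 = 0.4):
  P(z) = (1 - 0.4 z)(1 + (-0.14) z + (0.89) z^2)
  [check: z-coef -0.14 - (0.4) = -0.54; z^2-coef 0.89 - (0.4)(-0.14) = 0.946; z^3-coef -(0.4)(0.89) = -0.356.]
Remaining roots from the quadratic factor 1 + (-0.14) z + (0.89) z^2:
  Set 1 + (-0.14) z + (0.89) z^2 = 0, i.e. a z^2 + b z + c = 0 with a = 0.89, b = -0.14, c = 1.
  Discriminant D = b^2 - 4ac = (-0.14)^2 - 4*(0.89)*1 = 0.0196 - (3.56) = -3.5404.
  D < 0, so the roots are the complex-conjugate pair z = (-b +/- i sqrt(-D)) / (2a) = 0.0787 +/- 1.0571i.
  For a conjugate pair |z|^2 = z * conj(z) = (product of roots) = c/a = 1/(0.89) = 1.123596, so |z| = sqrt(1.123596) = 1.06 for both roots.
Moduli of all roots: 2.5000, 1.0600, 1.0600.
All moduli strictly greater than 1? Yes.
Verdict: Invertible.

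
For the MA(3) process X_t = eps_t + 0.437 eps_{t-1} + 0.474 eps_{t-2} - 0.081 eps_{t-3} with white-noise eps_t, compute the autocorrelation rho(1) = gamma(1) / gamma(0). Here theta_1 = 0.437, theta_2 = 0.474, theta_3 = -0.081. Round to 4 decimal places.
\rho(1) = 0.4259

For an MA(q) process with theta_0 = 1, the autocovariance is
  gamma(k) = sigma^2 * sum_{i=0..q-k} theta_i * theta_{i+k},
and rho(k) = gamma(k) / gamma(0). Sigma^2 cancels.
  numerator   = (1)*(0.437) + (0.437)*(0.474) + (0.474)*(-0.081) = 0.605744.
  denominator = (1)^2 + (0.437)^2 + (0.474)^2 + (-0.081)^2 = 1.422206.
  rho(1) = 0.605744 / 1.422206 = 0.4259.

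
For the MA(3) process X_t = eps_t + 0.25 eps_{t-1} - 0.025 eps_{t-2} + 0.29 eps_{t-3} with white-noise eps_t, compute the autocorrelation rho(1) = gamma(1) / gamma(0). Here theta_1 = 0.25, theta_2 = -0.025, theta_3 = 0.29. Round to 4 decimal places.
\rho(1) = 0.2061

For an MA(q) process with theta_0 = 1, the autocovariance is
  gamma(k) = sigma^2 * sum_{i=0..q-k} theta_i * theta_{i+k},
and rho(k) = gamma(k) / gamma(0). Sigma^2 cancels.
  numerator   = (1)*(0.25) + (0.25)*(-0.025) + (-0.025)*(0.29) = 0.2365.
  denominator = (1)^2 + (0.25)^2 + (-0.025)^2 + (0.29)^2 = 1.147225.
  rho(1) = 0.2365 / 1.147225 = 0.2061.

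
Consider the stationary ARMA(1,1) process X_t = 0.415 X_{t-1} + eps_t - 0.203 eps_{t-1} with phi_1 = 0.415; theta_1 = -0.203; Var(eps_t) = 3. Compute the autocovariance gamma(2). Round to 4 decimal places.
\gamma(2) = 0.2920

Multiply the model equation by X_{t-k} and take expectations. With theta_0 = psi_0 = 1 and psi_j the MA(infinity) weights, this gives
  gamma(k) - sum_i phi_i gamma(k-i) = c_k,
  c_k = sigma^2 * sum_{j=k..q} theta_j psi_{j-k}   (c_k = 0 for k > q),
using gamma(-m) = gamma(m).
psi-weights needed (psi_j = theta_j + sum_i phi_i psi_{j-i}):
  psi_1 = theta_1 + phi_1 = -0.203 + (0.415) = 0.212
Right-hand sides:
  c_0 = sigma^2 (1 + theta_1 psi_1) = 3 * (1 + (-0.203)(0.212)) = 3 * 0.956964 = 2.870892
  c_1 = sigma^2 theta_1 = 3 * (-0.203) = -0.609
  c_2 = 0
Equations for k = 0 and k = 1 (AR order 1):
  gamma(0) = phi_1 gamma(1) + c_0
  gamma(1) = phi_1 gamma(0) + c_1
Substituting the second into the first: gamma(0) (1 - phi_1^2) = c_0 + phi_1 c_1, so
  gamma(0) = (c_0 + phi_1 c_1) / (1 - phi_1^2) = (2.870892 + (0.415)(-0.609)) / (1 - (0.415)^2) = 2.618157 / 0.827775 = 3.162885.
  gamma(1) = phi_1 gamma(0) + c_1 = (0.415)(3.162885) + (-0.609) = 0.703597.
For k = 2 (> q): gamma(2) = phi_1 gamma(1) = (0.415)(0.703597) = 0.291993.
Therefore gamma(2) = 0.2920 (to 4 decimal places).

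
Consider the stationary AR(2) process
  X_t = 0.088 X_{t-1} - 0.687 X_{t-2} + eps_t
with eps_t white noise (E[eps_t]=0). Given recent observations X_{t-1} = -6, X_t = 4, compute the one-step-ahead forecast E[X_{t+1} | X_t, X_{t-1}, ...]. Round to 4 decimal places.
E[X_{t+1} \mid \mathcal F_t] = 4.4740

For an AR(p) model X_t = c + sum_i phi_i X_{t-i} + eps_t, the
one-step-ahead conditional mean is
  E[X_{t+1} | X_t, ...] = c + sum_i phi_i X_{t+1-i}.
Substitute known values:
  E[X_{t+1} | ...] = (0.088) * (4) + (-0.687) * (-6)
                   = 4.4740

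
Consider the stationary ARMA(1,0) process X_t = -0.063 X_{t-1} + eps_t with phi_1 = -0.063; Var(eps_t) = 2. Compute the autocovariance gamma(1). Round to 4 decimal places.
\gamma(1) = -0.1265

Multiply the model equation by X_{t-k} and take expectations. With theta_0 = psi_0 = 1 and psi_j the MA(infinity) weights, this gives
  gamma(k) - sum_i phi_i gamma(k-i) = c_k,
  c_k = sigma^2 * sum_{j=k..q} theta_j psi_{j-k}   (c_k = 0 for k > q),
using gamma(-m) = gamma(m).
Pure AR (q = 0): c_0 = sigma^2 = 2, c_k = 0 for k >= 1.
Equations for k = 0 and k = 1 (AR order 1):
  gamma(0) = phi_1 gamma(1) + c_0
  gamma(1) = phi_1 gamma(0) + c_1
Substituting the second into the first: gamma(0) (1 - phi_1^2) = c_0 + phi_1 c_1, so
  gamma(0) = c_0 / (1 - phi_1^2) = 2 / (1 - (-0.063)^2) = 2 / 0.996031 = 2.00797.
  gamma(1) = phi_1 gamma(0) = (-0.063)(2.00797) = -0.126502.
Therefore gamma(1) = -0.1265 (to 4 decimal places).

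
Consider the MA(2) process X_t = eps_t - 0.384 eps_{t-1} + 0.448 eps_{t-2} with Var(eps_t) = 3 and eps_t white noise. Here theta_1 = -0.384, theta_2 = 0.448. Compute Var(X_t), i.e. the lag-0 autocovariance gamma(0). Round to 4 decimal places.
\gamma(0) = 4.0445

For an MA(q) process X_t = eps_t + sum_i theta_i eps_{t-i} with
Var(eps_t) = sigma^2, the variance is
  gamma(0) = sigma^2 * (1 + sum_i theta_i^2).
  sum_i theta_i^2 = (-0.384)^2 + (0.448)^2 = 0.147456 + 0.200704 = 0.34816.
  gamma(0) = 3 * (1 + 0.34816) = 3 * 1.34816 = 4.04448, which rounds to 4.0445.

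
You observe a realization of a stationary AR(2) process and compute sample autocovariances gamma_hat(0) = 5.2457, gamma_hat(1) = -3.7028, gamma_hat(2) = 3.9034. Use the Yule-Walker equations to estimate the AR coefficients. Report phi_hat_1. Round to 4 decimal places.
\hat\phi_{1} = -0.3600

The Yule-Walker equations for an AR(p) process read, in matrix form,
  Gamma_p phi = r_p,   with   (Gamma_p)_{ij} = gamma(|i - j|),
                       (r_p)_i = gamma(i),   i,j = 1..p.
Substitute the sample gammas (Toeplitz matrix and right-hand side of size 2):
  Gamma_p = [[5.2457, -3.7028], [-3.7028, 5.2457]]
  r_p     = [-3.7028, 3.9034]
Written out:
  5.2457 phi_1 - 3.7028 phi_2 = -3.7028
  -3.7028 phi_1 + 5.2457 phi_2 = 3.9034
Solve by Cramer's rule:
  det = gamma(0)^2 - gamma(1)^2 = (5.2457)^2 - (-3.7028)^2 = 27.51736849 - 13.71072784 = 13.80664065
  phi_hat_1 = [gamma(1) gamma(0) - gamma(1) gamma(2)] / det = [(-3.7028)(5.2457) - (-3.7028)(3.9034)] / 13.80664065 = -4.97026844 / 13.80664065 = -0.36
  phi_hat_2 = [gamma(0) gamma(2) - gamma(1)^2] / det = [(5.2457)(3.9034) - (-3.7028)^2] / 13.80664065 = 6.76533754 / 13.80664065 = 0.49
So phi_hat = [-0.3600, 0.4900].
Therefore phi_hat_1 = -0.3600.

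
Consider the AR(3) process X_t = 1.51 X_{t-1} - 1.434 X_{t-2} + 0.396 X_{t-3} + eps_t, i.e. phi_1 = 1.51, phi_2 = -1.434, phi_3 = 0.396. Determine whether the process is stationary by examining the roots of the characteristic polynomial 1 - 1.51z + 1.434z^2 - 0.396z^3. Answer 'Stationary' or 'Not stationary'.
\text{Stationary}

The AR(p) characteristic polynomial is P(z) = 1 - 1.51z + 1.434z^2 - 0.396z^3.
Stationarity requires all roots to lie outside the unit circle, i.e. |z| > 1 for every root.
Degree 3: look for a simple real root z0 first, then factor out (1 - z/z0) and solve the remaining quadratic.
Testing z0 = 2.5: P(2.5) = 1 + (-1.51)(2.5) + (1.434)(2.5)^2 + (-0.396)(2.5)^3
  = 1 + (-3.775) + (8.9625) + (-6.1875) = 0.  So z_0 = 2.5 is a root, |z_0| = 2.5.
Divide out the factor (1 - 0.4 z) = (1 - z/z0) (since 1/z0 = 0.4):
  P(z) = (1 - 0.4 z)(1 + (-1.11) z + (0.99) z^2)
  [check: z-coef -1.11 - (0.4) = -1.51; z^2-coef 0.99 - (0.4)(-1.11) = 1.434; z^3-coef -(0.4)(0.99) = -0.396.]
Remaining roots from the quadratic factor 1 + (-1.11) z + (0.99) z^2:
  Set 1 + (-1.11) z + (0.99) z^2 = 0, i.e. a z^2 + b z + c = 0 with a = 0.99, b = -1.11, c = 1.
  Discriminant D = b^2 - 4ac = (-1.11)^2 - 4*(0.99)*1 = 1.2321 - (3.96) = -2.7279.
  D < 0, so the roots are the complex-conjugate pair z = (-b +/- i sqrt(-D)) / (2a) = 0.5606 +/- 0.8342i.
  For a conjugate pair |z|^2 = z * conj(z) = (product of roots) = c/a = 1/(0.99) = 1.010101, so |z| = sqrt(1.010101) = 1.005 for both roots.
Moduli of all roots: 2.5000, 1.0050, 1.0050.
All moduli strictly greater than 1? Yes.
Verdict: Stationary.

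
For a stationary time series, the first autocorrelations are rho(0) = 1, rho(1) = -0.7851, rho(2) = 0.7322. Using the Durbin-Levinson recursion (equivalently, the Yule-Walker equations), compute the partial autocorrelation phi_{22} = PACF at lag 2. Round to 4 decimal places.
\phi_{22} = 0.3019

The PACF at lag k is phi_{kk}, the last component of the solution
to the Yule-Walker system G_k phi = r_k where
  (G_k)_{ij} = rho(|i - j|), (r_k)_i = rho(i), i,j = 1..k.
Equivalently, Durbin-Levinson gives phi_{kk} iteratively:
  phi_{11} = rho(1)
  phi_{kk} = [rho(k) - sum_{j=1..k-1} phi_{k-1,j} rho(k-j)]
            / [1 - sum_{j=1..k-1} phi_{k-1,j} rho(j)],
  phi_{k,j} = phi_{k-1,j} - phi_{kk} phi_{k-1,k-j},  j = 1..k-1.
Step k = 1:
  phi_11 = rho(1) = -0.7851.
Step k = 2:
  phi_22 = [rho(2) - phi_11 rho(1)] / [1 - phi_11 rho(1)] = [0.7322 - (-0.7851)(-0.7851)] / [1 - (-0.7851)(-0.7851)]
         = 0.11581799 / 0.38361799 = 0.3019.
Therefore phi_{22} = 0.3019.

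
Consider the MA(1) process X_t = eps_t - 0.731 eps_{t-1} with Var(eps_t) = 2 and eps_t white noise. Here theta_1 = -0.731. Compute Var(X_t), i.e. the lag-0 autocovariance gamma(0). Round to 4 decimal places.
\gamma(0) = 3.0687

For an MA(q) process X_t = eps_t + sum_i theta_i eps_{t-i} with
Var(eps_t) = sigma^2, the variance is
  gamma(0) = sigma^2 * (1 + sum_i theta_i^2).
  sum_i theta_i^2 = (-0.731)^2 = 0.534361.
  gamma(0) = 2 * (1 + 0.534361) = 2 * 1.534361 = 3.068722, which rounds to 3.0687.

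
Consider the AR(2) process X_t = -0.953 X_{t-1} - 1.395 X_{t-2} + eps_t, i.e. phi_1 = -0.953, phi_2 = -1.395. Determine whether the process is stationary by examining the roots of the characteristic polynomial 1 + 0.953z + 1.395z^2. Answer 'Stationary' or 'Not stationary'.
\text{Not stationary}

The AR(p) characteristic polynomial is P(z) = 1 + 0.953z + 1.395z^2.
Stationarity requires all roots to lie outside the unit circle, i.e. |z| > 1 for every root.
Set 1 + (0.953) z + (1.395) z^2 = 0, i.e. a z^2 + b z + c = 0 with a = 1.395, b = 0.953, c = 1.
Discriminant D = b^2 - 4ac = (0.953)^2 - 4*(1.395)*1 = 0.908209 - (5.58) = -4.671791.
D < 0, so the roots are the complex-conjugate pair z = (-b +/- i sqrt(-D)) / (2a) = -0.3416 +/- 0.7747i.
For a conjugate pair |z|^2 = z * conj(z) = (product of roots) = c/a = 1/(1.395) = 0.716846, so |z| = sqrt(0.716846) = 0.8467 for both roots.
Moduli of all roots: 0.8467, 0.8467.
All moduli strictly greater than 1? No.
Verdict: Not stationary.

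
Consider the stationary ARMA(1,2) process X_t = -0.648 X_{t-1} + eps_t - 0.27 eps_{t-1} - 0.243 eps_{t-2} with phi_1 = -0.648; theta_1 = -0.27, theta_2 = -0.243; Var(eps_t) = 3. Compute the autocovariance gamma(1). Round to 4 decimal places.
\gamma(1) = -4.1379

Multiply the model equation by X_{t-k} and take expectations. With theta_0 = psi_0 = 1 and psi_j the MA(infinity) weights, this gives
  gamma(k) - sum_i phi_i gamma(k-i) = c_k,
  c_k = sigma^2 * sum_{j=k..q} theta_j psi_{j-k}   (c_k = 0 for k > q),
using gamma(-m) = gamma(m).
psi-weights needed (psi_j = theta_j + sum_i phi_i psi_{j-i}):
  psi_1 = theta_1 + phi_1 = -0.27 + (-0.648) = -0.918
  psi_2 = theta_2 + phi_1 psi_1 = -0.243 + (-0.648)(-0.918) = 0.351864
Right-hand sides:
  c_0 = sigma^2 (1 + theta_1 psi_1 + theta_2 psi_2) = 3 * (1 + (-0.27)(-0.918) + (-0.243)(0.351864)) = 3 * 1.162357 = 3.487071
  c_1 = sigma^2 (theta_1 + theta_2 psi_1) = 3 * (-0.27 + (-0.243)(-0.918)) = -0.140778
  c_2 = sigma^2 theta_2 = 3 * (-0.243) = -0.729
Equations for k = 0 and k = 1 (AR order 1):
  gamma(0) = phi_1 gamma(1) + c_0
  gamma(1) = phi_1 gamma(0) + c_1
Substituting the second into the first: gamma(0) (1 - phi_1^2) = c_0 + phi_1 c_1, so
  gamma(0) = (c_0 + phi_1 c_1) / (1 - phi_1^2) = (3.487071 + (-0.648)(-0.140778)) / (1 - (-0.648)^2) = 3.578295 / 0.580096 = 6.168454.
  gamma(1) = phi_1 gamma(0) + c_1 = (-0.648)(6.168454) + (-0.140778) = -4.137936.
Therefore gamma(1) = -4.1379 (to 4 decimal places).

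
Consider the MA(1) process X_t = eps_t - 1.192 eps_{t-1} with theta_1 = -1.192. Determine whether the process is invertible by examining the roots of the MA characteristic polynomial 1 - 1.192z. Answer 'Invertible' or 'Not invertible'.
\text{Not invertible}

The MA(q) characteristic polynomial is P(z) = 1 - 1.192z.
Invertibility requires all roots to lie outside the unit circle, i.e. |z| > 1 for every root.
This is linear in z: 1 + (-1.192) z = 0  =>  z = -1/(-1.192) = 0.838926,  |z| = 0.838926.
Moduli of all roots: 0.8389.
All moduli strictly greater than 1? No.
Verdict: Not invertible.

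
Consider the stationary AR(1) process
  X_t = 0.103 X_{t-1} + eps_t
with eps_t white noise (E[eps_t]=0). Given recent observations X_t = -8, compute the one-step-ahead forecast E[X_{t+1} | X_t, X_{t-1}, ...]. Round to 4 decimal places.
E[X_{t+1} \mid \mathcal F_t] = -0.8240

For an AR(p) model X_t = c + sum_i phi_i X_{t-i} + eps_t, the
one-step-ahead conditional mean is
  E[X_{t+1} | X_t, ...] = c + sum_i phi_i X_{t+1-i}.
Substitute known values:
  E[X_{t+1} | ...] = (0.103) * (-8)
                   = -0.8240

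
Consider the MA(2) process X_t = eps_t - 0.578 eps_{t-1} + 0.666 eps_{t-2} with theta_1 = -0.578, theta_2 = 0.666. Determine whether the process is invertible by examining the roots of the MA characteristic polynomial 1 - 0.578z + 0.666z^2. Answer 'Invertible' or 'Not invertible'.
\text{Invertible}

The MA(q) characteristic polynomial is P(z) = 1 - 0.578z + 0.666z^2.
Invertibility requires all roots to lie outside the unit circle, i.e. |z| > 1 for every root.
Set 1 + (-0.578) z + (0.666) z^2 = 0, i.e. a z^2 + b z + c = 0 with a = 0.666, b = -0.578, c = 1.
Discriminant D = b^2 - 4ac = (-0.578)^2 - 4*(0.666)*1 = 0.334084 - (2.664) = -2.329916.
D < 0, so the roots are the complex-conjugate pair z = (-b +/- i sqrt(-D)) / (2a) = 0.4339 +/- 1.146i.
For a conjugate pair |z|^2 = z * conj(z) = (product of roots) = c/a = 1/(0.666) = 1.501502, so |z| = sqrt(1.501502) = 1.2254 for both roots.
Moduli of all roots: 1.2254, 1.2254.
All moduli strictly greater than 1? Yes.
Verdict: Invertible.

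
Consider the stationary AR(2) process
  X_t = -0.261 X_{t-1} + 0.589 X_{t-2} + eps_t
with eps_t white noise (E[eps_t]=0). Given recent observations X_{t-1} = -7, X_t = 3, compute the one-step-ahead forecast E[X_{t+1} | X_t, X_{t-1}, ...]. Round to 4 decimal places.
E[X_{t+1} \mid \mathcal F_t] = -4.9060

For an AR(p) model X_t = c + sum_i phi_i X_{t-i} + eps_t, the
one-step-ahead conditional mean is
  E[X_{t+1} | X_t, ...] = c + sum_i phi_i X_{t+1-i}.
Substitute known values:
  E[X_{t+1} | ...] = (-0.261) * (3) + (0.589) * (-7)
                   = -4.9060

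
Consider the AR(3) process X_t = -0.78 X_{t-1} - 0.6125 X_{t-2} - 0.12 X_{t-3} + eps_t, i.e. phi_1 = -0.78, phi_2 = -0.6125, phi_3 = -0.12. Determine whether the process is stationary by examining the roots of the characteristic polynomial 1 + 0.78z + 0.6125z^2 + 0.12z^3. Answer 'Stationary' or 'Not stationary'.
\text{Stationary}

The AR(p) characteristic polynomial is P(z) = 1 + 0.78z + 0.6125z^2 + 0.12z^3.
Stationarity requires all roots to lie outside the unit circle, i.e. |z| > 1 for every root.
Degree 3: look for a simple real root z0 first, then factor out (1 - z/z0) and solve the remaining quadratic.
Testing z0 = -4: P(-4) = 1 + (0.78)(-4) + (0.6125)(-4)^2 + (0.12)(-4)^3
  = 1 + (-3.12) + (9.8) + (-7.68) = 0.  So z_0 = -4 is a root, |z_0| = 4.
Divide out the factor (1 + 0.25 z) = (1 - z/z0) (since 1/z0 = -0.25):
  P(z) = (1 + 0.25 z)(1 + (0.53) z + (0.48) z^2)
  [check: z-coef 0.53 - (-0.25) = 0.78; z^2-coef 0.48 - (-0.25)(0.53) = 0.6125; z^3-coef -(-0.25)(0.48) = 0.12.]
Remaining roots from the quadratic factor 1 + (0.53) z + (0.48) z^2:
  Set 1 + (0.53) z + (0.48) z^2 = 0, i.e. a z^2 + b z + c = 0 with a = 0.48, b = 0.53, c = 1.
  Discriminant D = b^2 - 4ac = (0.53)^2 - 4*(0.48)*1 = 0.2809 - (1.92) = -1.6391.
  D < 0, so the roots are the complex-conjugate pair z = (-b +/- i sqrt(-D)) / (2a) = -0.5521 +/- 1.3336i.
  For a conjugate pair |z|^2 = z * conj(z) = (product of roots) = c/a = 1/(0.48) = 2.083333, so |z| = sqrt(2.083333) = 1.4434 for both roots.
Moduli of all roots: 4.0000, 1.4434, 1.4434.
All moduli strictly greater than 1? Yes.
Verdict: Stationary.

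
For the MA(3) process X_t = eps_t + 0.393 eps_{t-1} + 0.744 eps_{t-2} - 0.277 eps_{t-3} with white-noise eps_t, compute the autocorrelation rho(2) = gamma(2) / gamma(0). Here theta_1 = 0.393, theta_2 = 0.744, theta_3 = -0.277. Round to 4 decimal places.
\rho(2) = 0.3559

For an MA(q) process with theta_0 = 1, the autocovariance is
  gamma(k) = sigma^2 * sum_{i=0..q-k} theta_i * theta_{i+k},
and rho(k) = gamma(k) / gamma(0). Sigma^2 cancels.
  numerator   = (1)*(0.744) + (0.393)*(-0.277) = 0.635139.
  denominator = (1)^2 + (0.393)^2 + (0.744)^2 + (-0.277)^2 = 1.784714.
  rho(2) = 0.635139 / 1.784714 = 0.3559.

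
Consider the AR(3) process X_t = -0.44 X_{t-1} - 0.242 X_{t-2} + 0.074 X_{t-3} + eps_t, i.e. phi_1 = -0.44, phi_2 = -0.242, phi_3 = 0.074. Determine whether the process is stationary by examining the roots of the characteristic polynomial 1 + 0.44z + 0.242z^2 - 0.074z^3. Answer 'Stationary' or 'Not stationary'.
\text{Stationary}

The AR(p) characteristic polynomial is P(z) = 1 + 0.44z + 0.242z^2 - 0.074z^3.
Stationarity requires all roots to lie outside the unit circle, i.e. |z| > 1 for every root.
Degree 3: look for a simple real root z0 first, then factor out (1 - z/z0) and solve the remaining quadratic.
Testing z0 = 5: P(5) = 1 + (0.44)(5) + (0.242)(5)^2 + (-0.074)(5)^3
  = 1 + (2.2) + (6.05) + (-9.25) = 0.  So z_0 = 5 is a root, |z_0| = 5.
Divide out the factor (1 - 0.2 z) = (1 - z/z0) (since 1/z0 = 0.2):
  P(z) = (1 - 0.2 z)(1 + (0.64) z + (0.37) z^2)
  [check: z-coef 0.64 - (0.2) = 0.44; z^2-coef 0.37 - (0.2)(0.64) = 0.242; z^3-coef -(0.2)(0.37) = -0.074.]
Remaining roots from the quadratic factor 1 + (0.64) z + (0.37) z^2:
  Set 1 + (0.64) z + (0.37) z^2 = 0, i.e. a z^2 + b z + c = 0 with a = 0.37, b = 0.64, c = 1.
  Discriminant D = b^2 - 4ac = (0.64)^2 - 4*(0.37)*1 = 0.4096 - (1.48) = -1.0704.
  D < 0, so the roots are the complex-conjugate pair z = (-b +/- i sqrt(-D)) / (2a) = -0.8649 +/- 1.3981i.
  For a conjugate pair |z|^2 = z * conj(z) = (product of roots) = c/a = 1/(0.37) = 2.702703, so |z| = sqrt(2.702703) = 1.644 for both roots.
Moduli of all roots: 5.0000, 1.6440, 1.6440.
All moduli strictly greater than 1? Yes.
Verdict: Stationary.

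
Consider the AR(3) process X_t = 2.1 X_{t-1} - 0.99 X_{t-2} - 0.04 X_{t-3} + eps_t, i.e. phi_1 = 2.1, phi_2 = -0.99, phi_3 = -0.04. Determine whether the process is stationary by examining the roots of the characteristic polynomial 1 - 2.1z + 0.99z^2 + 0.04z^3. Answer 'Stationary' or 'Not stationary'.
\text{Not stationary}

The AR(p) characteristic polynomial is P(z) = 1 - 2.1z + 0.99z^2 + 0.04z^3.
Stationarity requires all roots to lie outside the unit circle, i.e. |z| > 1 for every root.
Degree 3: look for a simple real root z0 first, then factor out (1 - z/z0) and solve the remaining quadratic.
Testing z0 = 1.25: P(1.25) = 1 + (-2.1)(1.25) + (0.99)(1.25)^2 + (0.04)(1.25)^3
  = 1 + (-2.625) + (1.546875) + (0.078125) = 0.  So z_0 = 1.25 is a root, |z_0| = 1.25.
Divide out the factor (1 - 0.8 z) = (1 - z/z0) (since 1/z0 = 0.8):
  P(z) = (1 - 0.8 z)(1 + (-1.3) z + (-0.05) z^2)
  [check: z-coef -1.3 - (0.8) = -2.1; z^2-coef -0.05 - (0.8)(-1.3) = 0.99; z^3-coef -(0.8)(-0.05) = 0.04.]
Remaining roots from the quadratic factor 1 + (-1.3) z + (-0.05) z^2:
  Set 1 + (-1.3) z + (-0.05) z^2 = 0, i.e. a z^2 + b z + c = 0 with a = -0.05, b = -1.3, c = 1.
  Discriminant D = b^2 - 4ac = (-1.3)^2 - 4*(-0.05)*1 = 1.69 - (-0.2) = 1.89.
  D >= 0, so the roots are real: z = (-b +/- sqrt(D)) / (2a) = (1.3 +/- 1.374773) / (-0.1).
    z_1 = (1.3 + 1.374773) / (-0.1) = -26.7477,   |z_1| = 26.7477.
    z_2 = (1.3 - 1.374773) / (-0.1) = 0.7477,   |z_2| = 0.7477.
Moduli of all roots: 1.2500, 26.7477, 0.7477.
All moduli strictly greater than 1? No.
Verdict: Not stationary.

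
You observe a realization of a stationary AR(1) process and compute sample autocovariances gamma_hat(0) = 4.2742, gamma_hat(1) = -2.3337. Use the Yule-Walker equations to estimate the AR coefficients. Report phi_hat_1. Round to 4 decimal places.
\hat\phi_{1} = -0.5460

The Yule-Walker equations for an AR(p) process read, in matrix form,
  Gamma_p phi = r_p,   with   (Gamma_p)_{ij} = gamma(|i - j|),
                       (r_p)_i = gamma(i),   i,j = 1..p.
Substitute the sample gammas (Toeplitz matrix and right-hand side of size 1):
  Gamma_p = [[4.2742]]
  r_p     = [-2.3337]
With p = 1 this is the single equation gamma(0) phi_1 = gamma(1):
  phi_hat_1 = gamma(1) / gamma(0) = -2.3337 / 4.2742 = -0.5460.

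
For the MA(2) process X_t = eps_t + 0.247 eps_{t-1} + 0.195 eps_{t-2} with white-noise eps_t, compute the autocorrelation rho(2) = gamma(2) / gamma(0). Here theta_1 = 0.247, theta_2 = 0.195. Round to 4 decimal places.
\rho(2) = 0.1774

For an MA(q) process with theta_0 = 1, the autocovariance is
  gamma(k) = sigma^2 * sum_{i=0..q-k} theta_i * theta_{i+k},
and rho(k) = gamma(k) / gamma(0). Sigma^2 cancels.
  numerator   = (1)*(0.195) = 0.195.
  denominator = (1)^2 + (0.247)^2 + (0.195)^2 = 1.099034.
  rho(2) = 0.195 / 1.099034 = 0.1774.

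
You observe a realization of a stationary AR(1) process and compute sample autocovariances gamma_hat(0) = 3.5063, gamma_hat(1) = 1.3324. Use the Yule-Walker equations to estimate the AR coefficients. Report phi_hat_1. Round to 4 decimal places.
\hat\phi_{1} = 0.3800

The Yule-Walker equations for an AR(p) process read, in matrix form,
  Gamma_p phi = r_p,   with   (Gamma_p)_{ij} = gamma(|i - j|),
                       (r_p)_i = gamma(i),   i,j = 1..p.
Substitute the sample gammas (Toeplitz matrix and right-hand side of size 1):
  Gamma_p = [[3.5063]]
  r_p     = [1.3324]
With p = 1 this is the single equation gamma(0) phi_1 = gamma(1):
  phi_hat_1 = gamma(1) / gamma(0) = 1.3324 / 3.5063 = 0.3800.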